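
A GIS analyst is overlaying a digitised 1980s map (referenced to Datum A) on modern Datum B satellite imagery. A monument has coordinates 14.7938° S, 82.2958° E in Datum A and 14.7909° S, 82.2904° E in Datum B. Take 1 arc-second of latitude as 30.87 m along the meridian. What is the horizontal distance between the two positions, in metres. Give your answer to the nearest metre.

Δφ = -14.7909° − -14.7938° = +0.0029°; Δλ = 82.2904° − 82.2958° = -0.0054°.
1° of latitude = 3600 × 30.87 = 111132 m.
ΔN = Δφ × 111132 = 322.3 m; ΔE = Δλ × 111132 × cos(-14.7938°) = -0.0054 × 111132 × 0.966851 = -580.2 m.
Distance = √(ΔE² + ΔN²) = √((-580.2)² + 322.3²) = 663.7 m.

664 m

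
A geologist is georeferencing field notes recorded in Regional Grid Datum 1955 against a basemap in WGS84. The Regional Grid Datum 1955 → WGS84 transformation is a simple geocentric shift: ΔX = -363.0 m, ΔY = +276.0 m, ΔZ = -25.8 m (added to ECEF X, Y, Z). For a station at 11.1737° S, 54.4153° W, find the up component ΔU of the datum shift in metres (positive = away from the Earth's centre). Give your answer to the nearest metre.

The local up (radial) axis is (cos φ cos λ, cos φ sin λ, sin φ), giving ΔU = -207.228 − 220.204 + 5.000 = -422.43 m.

ΔU = -422 m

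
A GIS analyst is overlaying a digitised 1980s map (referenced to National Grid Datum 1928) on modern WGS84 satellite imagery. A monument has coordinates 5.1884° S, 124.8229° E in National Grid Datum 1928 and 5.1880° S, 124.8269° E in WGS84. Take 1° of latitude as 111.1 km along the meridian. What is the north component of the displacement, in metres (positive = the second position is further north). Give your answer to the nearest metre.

Δφ = -5.1880° − -5.1884° = +0.0004°; Δλ = 124.8269° − 124.8229° = +0.0040°.
ΔN = Δφ × 111100 = 44.4 m; ΔE = Δλ × 111100 × cos(-5.1884°) = +0.0040 × 111100 × 0.995903 = 442.6 m.

ΔN = 44 m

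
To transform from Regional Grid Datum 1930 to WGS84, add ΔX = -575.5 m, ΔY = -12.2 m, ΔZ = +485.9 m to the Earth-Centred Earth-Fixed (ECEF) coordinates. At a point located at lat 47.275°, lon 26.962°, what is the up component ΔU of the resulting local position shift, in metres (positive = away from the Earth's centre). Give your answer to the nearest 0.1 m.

The local up (radial) axis is (cos φ cos λ, cos φ sin λ, sin φ), giving ΔU = -348.025 − 3.753 + 356.951 = 5.17 m.

ΔU = 5.2 m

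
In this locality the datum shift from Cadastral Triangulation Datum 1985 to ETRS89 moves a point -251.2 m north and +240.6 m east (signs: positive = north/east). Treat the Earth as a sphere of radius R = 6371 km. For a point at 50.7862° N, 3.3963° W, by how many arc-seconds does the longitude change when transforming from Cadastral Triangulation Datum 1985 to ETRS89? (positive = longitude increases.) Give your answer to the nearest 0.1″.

At latitude 50.7862°, cos φ = 0.632216.
One radian of longitude at latitude φ spans R cos φ, so Δλ = ΔE / (R cos φ) = 240.6 / (6371000 × 0.632216) = 5.9734e-05 rad = 12.321″.

Δλ = 12.3″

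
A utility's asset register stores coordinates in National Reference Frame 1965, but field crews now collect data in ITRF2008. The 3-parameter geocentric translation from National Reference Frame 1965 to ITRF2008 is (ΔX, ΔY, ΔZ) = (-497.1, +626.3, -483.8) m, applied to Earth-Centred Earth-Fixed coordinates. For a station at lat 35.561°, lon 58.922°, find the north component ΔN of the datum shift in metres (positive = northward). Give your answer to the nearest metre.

The local north axis is (−sin φ cos λ, −sin φ sin λ, cos φ), giving ΔN = 149.234 − 311.956 − 393.570 = -556.29 m.

ΔN = -556 m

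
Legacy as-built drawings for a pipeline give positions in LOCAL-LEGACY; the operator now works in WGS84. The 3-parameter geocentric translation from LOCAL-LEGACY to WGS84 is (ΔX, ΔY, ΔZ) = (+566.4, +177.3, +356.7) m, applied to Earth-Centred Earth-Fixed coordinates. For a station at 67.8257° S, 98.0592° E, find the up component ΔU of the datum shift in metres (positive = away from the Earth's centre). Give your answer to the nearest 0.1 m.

At φ = -67.8257°, λ = 98.0592°: sin φ = -0.926040, cos φ = 0.377425, sin λ = 0.990124, cos λ = -0.140196.
ΔU = cos φ cos λ·ΔX + cos φ sin λ·ΔY + sin φ·ΔZ = (0.377425)(-0.140196)(566.4) + (0.377425)(0.990124)(177.3) + (-0.926040)(356.7) = -294.03 m.

ΔU = -294.0 m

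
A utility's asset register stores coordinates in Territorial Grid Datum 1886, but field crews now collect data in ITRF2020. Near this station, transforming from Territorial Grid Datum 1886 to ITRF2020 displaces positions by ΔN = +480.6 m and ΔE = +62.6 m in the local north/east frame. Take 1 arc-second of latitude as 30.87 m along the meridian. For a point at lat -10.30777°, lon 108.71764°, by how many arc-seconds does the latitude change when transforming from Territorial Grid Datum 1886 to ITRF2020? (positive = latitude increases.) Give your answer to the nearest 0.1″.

Δφ = 15.6″

1″ of latitude = 30.87 m, so Δφ = 480.6 / 30.87 = 15.569″.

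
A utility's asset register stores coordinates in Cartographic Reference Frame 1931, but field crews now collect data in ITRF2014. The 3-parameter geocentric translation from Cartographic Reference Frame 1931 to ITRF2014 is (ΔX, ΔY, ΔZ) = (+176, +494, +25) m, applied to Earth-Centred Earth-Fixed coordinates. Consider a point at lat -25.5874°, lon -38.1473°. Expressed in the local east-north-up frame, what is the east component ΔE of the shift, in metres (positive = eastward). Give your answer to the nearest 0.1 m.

At φ = -25.5874°, λ = -38.1473°: sin φ = -0.431887, cos φ = 0.901928, sin λ = -0.617685, cos λ = 0.786425.
ΔE = −sin λ·ΔX + cos λ·ΔY = −(-0.617685)·(176) + (0.786425)·(494) = 497.21 m.

ΔE = 497.2 m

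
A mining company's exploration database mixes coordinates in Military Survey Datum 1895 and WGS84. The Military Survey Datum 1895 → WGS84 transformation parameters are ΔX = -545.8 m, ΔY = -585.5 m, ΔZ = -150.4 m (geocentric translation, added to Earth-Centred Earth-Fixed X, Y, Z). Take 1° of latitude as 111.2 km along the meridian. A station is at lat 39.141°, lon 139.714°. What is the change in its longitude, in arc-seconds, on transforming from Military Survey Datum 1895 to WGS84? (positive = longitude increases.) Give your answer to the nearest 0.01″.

Δλ = 33.37″

sin φ = 0.631231, cos φ = 0.775595, sin λ = 0.646603, cos λ = -0.762826.
East component: ΔE = −sin λ·ΔX + cos λ·ΔY = −(0.646603)(-545.8) + (-0.762826)(-585.5) = 799.55 m.
1° of latitude spans 111200 m; at latitude φ, 1° of longitude spans that × cos φ = 86246.2 m, so Δλ = 799.55 / 86246.2 × 3600 = 33.374″.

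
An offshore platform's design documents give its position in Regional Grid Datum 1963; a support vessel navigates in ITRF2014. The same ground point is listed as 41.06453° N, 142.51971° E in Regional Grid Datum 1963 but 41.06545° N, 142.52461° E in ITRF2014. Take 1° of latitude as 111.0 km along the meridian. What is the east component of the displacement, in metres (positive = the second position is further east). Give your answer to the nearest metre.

Δφ = 41.06545° − 41.06453° = +0.00092°; Δλ = 142.52461° − 142.51971° = +0.00490°.
ΔN = Δφ × 111000 = 102.1 m; ΔE = Δλ × 111000 × cos(41.06453°) = +0.00490 × 111000 × 0.753970 = 410.1 m.

ΔE = 410 m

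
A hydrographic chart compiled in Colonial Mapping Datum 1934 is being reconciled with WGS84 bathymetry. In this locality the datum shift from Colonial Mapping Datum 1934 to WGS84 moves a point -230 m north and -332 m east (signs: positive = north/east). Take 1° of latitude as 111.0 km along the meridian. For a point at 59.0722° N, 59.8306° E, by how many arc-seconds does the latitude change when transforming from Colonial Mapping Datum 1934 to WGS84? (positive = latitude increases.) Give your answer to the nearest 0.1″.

1° of latitude = 111.0 km, so Δφ = -230.0 / 111000 = -0.0020721° = -7.459″.

Δφ = -7.5″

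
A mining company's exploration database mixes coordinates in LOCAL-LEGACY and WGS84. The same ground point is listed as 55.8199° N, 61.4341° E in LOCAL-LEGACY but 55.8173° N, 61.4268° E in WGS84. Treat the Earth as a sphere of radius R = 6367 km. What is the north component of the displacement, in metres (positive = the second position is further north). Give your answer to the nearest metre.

Δφ = 55.8173° − 55.8199° = -0.0026°; Δλ = 61.4268° − 61.4341° = -0.0073°.
1° along a meridian = πR/180 = 111125 m.
ΔN = Δφ × 111125 = -288.9 m; ΔE = Δλ × 111125 × cos(55.8199°) = -0.0073 × 111125 × 0.561796 = -455.7 m.

ΔN = -289 m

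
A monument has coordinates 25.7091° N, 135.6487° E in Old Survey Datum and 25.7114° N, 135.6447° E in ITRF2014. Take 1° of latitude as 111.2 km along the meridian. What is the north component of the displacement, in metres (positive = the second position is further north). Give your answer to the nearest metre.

Δφ = 25.7114° − 25.7091° = +0.0023°; Δλ = 135.6447° − 135.6487° = -0.0040°.
ΔN = Δφ × 111200 = 255.8 m; ΔE = Δλ × 111200 × cos(25.7091°) = -0.0040 × 111200 × 0.901008 = -400.8 m.

ΔN = 256 m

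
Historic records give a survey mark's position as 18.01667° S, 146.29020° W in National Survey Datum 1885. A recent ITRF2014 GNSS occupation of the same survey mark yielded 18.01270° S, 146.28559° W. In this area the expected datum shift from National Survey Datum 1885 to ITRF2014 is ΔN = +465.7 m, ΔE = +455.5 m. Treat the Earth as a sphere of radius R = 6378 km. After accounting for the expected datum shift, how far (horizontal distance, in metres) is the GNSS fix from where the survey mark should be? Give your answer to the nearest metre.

Observed coordinate differences: Δφ = +0.00397°, Δλ = +0.00461°.
Converting to metres (1° lat = 111317 m, cos φ = 0.950967): observed ΔN = 441.9 m, observed ΔE = 488.0 m.
Subtracting the expected shift leaves a residual of 441.9 − (465.7) = -23.8 m north and 488.0 − (455.5) = 32.5 m east.
Residual distance = √((-23.8)² + 32.5²) = 40.3 m.

40 m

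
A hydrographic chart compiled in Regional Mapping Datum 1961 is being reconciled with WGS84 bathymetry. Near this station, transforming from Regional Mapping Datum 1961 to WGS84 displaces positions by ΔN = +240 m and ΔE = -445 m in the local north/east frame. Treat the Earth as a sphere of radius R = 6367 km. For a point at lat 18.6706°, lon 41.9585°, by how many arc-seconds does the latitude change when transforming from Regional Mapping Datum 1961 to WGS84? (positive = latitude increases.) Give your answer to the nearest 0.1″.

On a sphere of radius R, 1 rad of latitude = R, so Δφ = ΔN / R = 240.0 / 6367000 = 3.7694e-05 rad = 7.775″.

Δφ = 7.8″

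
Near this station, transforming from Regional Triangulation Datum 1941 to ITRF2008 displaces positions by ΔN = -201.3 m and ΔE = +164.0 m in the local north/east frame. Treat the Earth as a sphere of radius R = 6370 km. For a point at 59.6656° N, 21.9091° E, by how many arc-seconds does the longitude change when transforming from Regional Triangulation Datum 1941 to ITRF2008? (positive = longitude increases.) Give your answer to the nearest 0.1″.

Δλ = 10.5″

At latitude 59.6656°, cos φ = 0.505046.
One radian of longitude at latitude φ spans R cos φ, so Δλ = ΔE / (R cos φ) = 164.0 / (6370000 × 0.505046) = 5.0977e-05 rad = 10.515″.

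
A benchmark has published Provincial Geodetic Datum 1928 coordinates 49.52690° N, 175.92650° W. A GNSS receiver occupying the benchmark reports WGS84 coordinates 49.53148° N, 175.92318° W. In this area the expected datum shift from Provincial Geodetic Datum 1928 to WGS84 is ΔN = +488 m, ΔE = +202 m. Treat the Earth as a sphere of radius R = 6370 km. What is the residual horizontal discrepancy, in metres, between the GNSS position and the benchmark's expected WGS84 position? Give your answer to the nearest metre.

43 m

Observed coordinate differences: Δφ = +0.00458°, Δλ = +0.00332°.
Converting to metres (1° lat = 111177 m, cos φ = 0.649091): observed ΔN = 509.2 m, observed ΔE = 239.6 m.
Subtracting the expected shift leaves a residual of 509.2 − (488) = 21.2 m north and 239.6 − (202) = 37.6 m east.
Residual distance = √(21.2² + 37.6²) = 43.1 m.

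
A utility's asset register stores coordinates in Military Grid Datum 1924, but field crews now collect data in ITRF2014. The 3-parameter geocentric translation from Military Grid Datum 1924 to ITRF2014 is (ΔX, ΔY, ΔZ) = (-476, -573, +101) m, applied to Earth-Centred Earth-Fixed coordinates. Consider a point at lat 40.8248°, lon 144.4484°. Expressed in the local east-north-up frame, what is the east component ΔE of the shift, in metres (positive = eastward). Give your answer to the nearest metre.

ΔE = 743 m

At φ = 40.8248°, λ = 144.4484°: sin φ = 0.653748, cos φ = 0.756712, sin λ = 0.581436, cos λ = -0.813592.
ΔE = −sin λ·ΔX + cos λ·ΔY = −(0.581436)·(-476) + (-0.813592)·(-573) = 742.95 m.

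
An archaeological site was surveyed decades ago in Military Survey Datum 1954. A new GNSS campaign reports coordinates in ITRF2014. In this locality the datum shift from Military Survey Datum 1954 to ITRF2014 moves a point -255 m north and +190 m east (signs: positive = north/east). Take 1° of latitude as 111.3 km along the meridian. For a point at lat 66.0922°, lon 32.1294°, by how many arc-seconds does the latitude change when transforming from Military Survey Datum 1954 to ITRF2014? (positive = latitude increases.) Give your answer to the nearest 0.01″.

Δφ = -8.25″

1° of latitude = 111.3 km, so Δφ = -255.0 / 111300 = -0.0022911° = -8.248″.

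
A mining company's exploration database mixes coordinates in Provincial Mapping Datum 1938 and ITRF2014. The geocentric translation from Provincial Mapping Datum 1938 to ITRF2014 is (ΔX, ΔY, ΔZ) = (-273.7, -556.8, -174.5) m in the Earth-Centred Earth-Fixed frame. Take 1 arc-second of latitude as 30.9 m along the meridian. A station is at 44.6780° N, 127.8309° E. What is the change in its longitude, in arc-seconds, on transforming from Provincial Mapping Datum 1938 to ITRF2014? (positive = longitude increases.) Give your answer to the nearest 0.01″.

sin φ = 0.703122, cos φ = 0.711070, sin λ = 0.789824, cos λ = -0.613333.
East component: ΔE = −sin λ·ΔX + cos λ·ΔY = −(0.789824)(-273.7) + (-0.613333)(-556.8) = 557.68 m.
1° of latitude spans 3600 × 30.90 = 111240 m; at latitude φ, 1° of longitude spans that × cos φ = 79099.4 m, so Δλ = 557.68 / 79099.4 × 3600 = 25.381″.

Δλ = 25.38″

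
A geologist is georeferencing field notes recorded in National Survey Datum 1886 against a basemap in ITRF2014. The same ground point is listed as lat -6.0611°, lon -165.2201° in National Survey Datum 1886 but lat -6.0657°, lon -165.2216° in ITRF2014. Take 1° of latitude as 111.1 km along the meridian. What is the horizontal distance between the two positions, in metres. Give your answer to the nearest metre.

537 m

Δφ = -6.0657° − -6.0611° = -0.0046°; Δλ = -165.2216° − -165.2201° = -0.0015°.
ΔN = Δφ × 111100 = -511.1 m; ΔE = Δλ × 111100 × cos(-6.0611°) = -0.0015 × 111100 × 0.994410 = -165.7 m.
Distance = √(ΔE² + ΔN²) = √((-165.7)² + (-511.1)²) = 537.3 m.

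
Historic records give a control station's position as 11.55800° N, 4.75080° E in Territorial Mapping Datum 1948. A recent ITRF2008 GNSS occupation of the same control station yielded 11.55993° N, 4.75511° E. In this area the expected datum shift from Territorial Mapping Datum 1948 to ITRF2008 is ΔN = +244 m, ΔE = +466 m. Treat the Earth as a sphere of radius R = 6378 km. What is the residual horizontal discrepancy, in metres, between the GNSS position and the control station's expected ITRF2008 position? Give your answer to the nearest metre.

29 m

Observed coordinate differences: Δφ = +0.00193°, Δλ = +0.00431°.
Converting to metres (1° lat = 111317 m, cos φ = 0.979722): observed ΔN = 214.8 m, observed ΔE = 470.0 m.
Subtracting the expected shift leaves a residual of 214.8 − (244) = -29.2 m north and 470.0 − (466) = 4.0 m east.
Residual distance = √((-29.2)² + 4.0²) = 29.4 m.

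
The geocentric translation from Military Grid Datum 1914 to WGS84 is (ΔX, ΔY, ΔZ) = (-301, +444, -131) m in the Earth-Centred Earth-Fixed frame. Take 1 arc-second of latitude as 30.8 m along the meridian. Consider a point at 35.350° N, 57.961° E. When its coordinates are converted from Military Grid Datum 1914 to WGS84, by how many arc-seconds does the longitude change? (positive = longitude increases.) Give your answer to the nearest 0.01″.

sin φ = 0.578570, cos φ = 0.815633, sin λ = 0.847687, cos λ = 0.530496.
East component: ΔE = −sin λ·ΔX + cos λ·ΔY = −(0.847687)(-301) + (0.530496)(444) = 490.69 m.
1° of latitude spans 3600 × 30.80 = 110880 m; at latitude φ, 1° of longitude spans that × cos φ = 90437.4 m, so Δλ = 490.69 / 90437.4 × 3600 = 19.533″.

Δλ = 19.53″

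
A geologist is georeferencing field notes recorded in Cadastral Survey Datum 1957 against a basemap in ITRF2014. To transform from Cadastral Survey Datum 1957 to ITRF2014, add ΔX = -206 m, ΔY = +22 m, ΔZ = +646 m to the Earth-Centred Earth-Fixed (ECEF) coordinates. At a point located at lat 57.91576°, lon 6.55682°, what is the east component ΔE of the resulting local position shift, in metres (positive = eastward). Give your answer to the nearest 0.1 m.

The local east axis at (φ, λ) is (−sin λ, cos λ, 0), so ΔE = −sin(6.55682°)·(-206) + cos(6.55682°)·22 = 45.38 m.

ΔE = 45.4 m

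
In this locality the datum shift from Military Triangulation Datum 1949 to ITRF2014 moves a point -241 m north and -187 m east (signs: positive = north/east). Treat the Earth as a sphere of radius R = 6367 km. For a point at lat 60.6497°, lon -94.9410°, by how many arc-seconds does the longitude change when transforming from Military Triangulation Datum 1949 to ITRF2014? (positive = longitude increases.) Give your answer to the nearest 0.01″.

Δλ = -12.36″

At latitude 60.6497°, cos φ = 0.490148.
One radian of longitude at latitude φ spans R cos φ, so Δλ = ΔE / (R cos φ) = -187.0 / (6367000 × 0.490148) = -5.9921e-05 rad = -12.360″.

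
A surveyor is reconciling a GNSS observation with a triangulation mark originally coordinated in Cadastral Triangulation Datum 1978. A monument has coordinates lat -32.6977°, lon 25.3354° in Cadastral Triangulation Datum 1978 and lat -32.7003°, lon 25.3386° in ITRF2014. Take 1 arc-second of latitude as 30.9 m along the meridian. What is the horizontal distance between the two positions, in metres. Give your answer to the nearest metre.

Δφ = -32.7003° − -32.6977° = -0.0026°; Δλ = 25.3386° − 25.3354° = +0.0032°.
1° of latitude = 3600 × 30.90 = 111240 m.
ΔN = Δφ × 111240 = -289.2 m; ΔE = Δλ × 111240 × cos(-32.6977°) = +0.0032 × 111240 × 0.841532 = 299.6 m.
Distance = √(ΔE² + ΔN²) = √(299.6² + (-289.2)²) = 416.4 m.

416 m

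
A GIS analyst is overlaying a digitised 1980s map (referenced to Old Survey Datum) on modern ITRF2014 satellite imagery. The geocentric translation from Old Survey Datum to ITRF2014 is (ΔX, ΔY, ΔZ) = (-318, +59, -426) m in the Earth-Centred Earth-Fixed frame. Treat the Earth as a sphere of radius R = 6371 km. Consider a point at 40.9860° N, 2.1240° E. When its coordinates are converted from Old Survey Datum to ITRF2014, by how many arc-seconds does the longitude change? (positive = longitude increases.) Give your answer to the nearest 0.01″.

sin φ = 0.655875, cos φ = 0.754870, sin λ = 0.037062, cos λ = 0.999313.
East component: ΔE = −sin λ·ΔX + cos λ·ΔY = −(0.037062)(-318) + (0.999313)(59) = 70.75 m.
1° of latitude spans πR/180 = 111195 m; at latitude φ, 1° of longitude spans that × cos φ = 83937.7 m, so Δλ = 70.75 / 83937.7 × 3600 = 3.034″.

Δλ = 3.03″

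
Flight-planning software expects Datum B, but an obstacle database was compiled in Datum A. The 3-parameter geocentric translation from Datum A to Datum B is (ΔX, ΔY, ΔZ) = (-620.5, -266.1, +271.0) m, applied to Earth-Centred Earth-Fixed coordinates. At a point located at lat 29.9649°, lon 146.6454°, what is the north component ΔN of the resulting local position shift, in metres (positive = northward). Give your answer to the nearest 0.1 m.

ΔN = 49.0 m

At φ = 29.9649°, λ = 146.6454°: sin φ = 0.499469, cos φ = 0.866332, sin λ = 0.549819, cos λ = -0.835284.
ΔN = −sin φ cos λ·ΔX − sin φ sin λ·ΔY + cos φ·ΔZ = −(0.499469)(-0.835284)(-620.5) − (0.499469)(0.549819)(-266.1) + (0.866332)(271.0) = 48.98 m.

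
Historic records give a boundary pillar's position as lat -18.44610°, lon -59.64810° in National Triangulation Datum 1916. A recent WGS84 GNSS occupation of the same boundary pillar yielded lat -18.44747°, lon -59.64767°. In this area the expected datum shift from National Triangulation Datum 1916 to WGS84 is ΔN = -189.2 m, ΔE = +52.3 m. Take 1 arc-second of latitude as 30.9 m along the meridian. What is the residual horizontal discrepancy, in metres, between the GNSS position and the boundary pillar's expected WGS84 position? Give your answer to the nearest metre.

Observed coordinate differences: Δφ = -0.00137°, Δλ = +0.00043°.
Converting to metres (1° lat = 111240 m, cos φ = 0.948622): observed ΔN = -152.4 m, observed ΔE = 45.4 m.
Subtracting the expected shift leaves a residual of -152.4 − (-189.2) = 36.8 m north and 45.4 − (52.3) = -6.9 m east.
Residual distance = √(36.8² + (-6.9)²) = 37.4 m.

37 m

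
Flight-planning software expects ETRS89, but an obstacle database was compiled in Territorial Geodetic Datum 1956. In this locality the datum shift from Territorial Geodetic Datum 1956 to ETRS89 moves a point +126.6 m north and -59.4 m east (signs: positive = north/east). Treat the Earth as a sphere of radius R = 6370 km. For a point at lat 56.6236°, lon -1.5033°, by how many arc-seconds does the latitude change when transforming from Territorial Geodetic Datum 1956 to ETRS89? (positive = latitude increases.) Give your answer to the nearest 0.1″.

On a sphere of radius R, 1 rad of latitude = R, so Δφ = ΔN / R = 126.6 / 6370000 = 1.9874e-05 rad = 4.099″.

Δφ = 4.1″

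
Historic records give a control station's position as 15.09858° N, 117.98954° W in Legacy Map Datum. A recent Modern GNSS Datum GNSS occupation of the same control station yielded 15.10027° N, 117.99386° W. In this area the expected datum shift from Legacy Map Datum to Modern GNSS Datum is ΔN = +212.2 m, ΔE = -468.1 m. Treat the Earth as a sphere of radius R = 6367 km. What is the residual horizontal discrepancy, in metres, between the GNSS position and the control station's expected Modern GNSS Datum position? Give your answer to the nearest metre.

25 m

Observed coordinate differences: Δφ = +0.00169°, Δλ = -0.00432°.
Converting to metres (1° lat = 111125 m, cos φ = 0.965479): observed ΔN = 187.8 m, observed ΔE = -463.5 m.
Subtracting the expected shift leaves a residual of 187.8 − (212.2) = -24.4 m north and -463.5 − (-468.1) = 4.6 m east.
Residual distance = √((-24.4)² + 4.6²) = 24.8 m.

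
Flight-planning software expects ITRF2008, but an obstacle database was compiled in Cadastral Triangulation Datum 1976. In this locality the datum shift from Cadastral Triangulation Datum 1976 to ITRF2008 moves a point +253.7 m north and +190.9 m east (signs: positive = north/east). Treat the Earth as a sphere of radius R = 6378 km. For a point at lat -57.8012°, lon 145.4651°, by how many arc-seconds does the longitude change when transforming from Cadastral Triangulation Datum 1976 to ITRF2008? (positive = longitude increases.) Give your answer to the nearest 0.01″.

At latitude -57.8012°, cos φ = 0.532859.
One radian of longitude at latitude φ spans R cos φ, so Δλ = ΔE / (R cos φ) = 190.9 / (6378000 × 0.532859) = 5.6171e-05 rad = 11.586″.

Δλ = 11.59″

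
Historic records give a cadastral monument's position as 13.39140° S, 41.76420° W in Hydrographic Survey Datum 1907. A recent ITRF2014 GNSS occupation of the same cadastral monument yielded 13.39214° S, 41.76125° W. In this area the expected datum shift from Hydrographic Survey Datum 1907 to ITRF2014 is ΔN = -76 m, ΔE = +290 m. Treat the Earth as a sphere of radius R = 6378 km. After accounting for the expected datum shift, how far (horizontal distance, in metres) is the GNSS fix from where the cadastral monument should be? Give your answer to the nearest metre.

30 m

Observed coordinate differences: Δφ = -0.00074°, Δλ = +0.00295°.
Converting to metres (1° lat = 111317 m, cos φ = 0.972811): observed ΔN = -82.4 m, observed ΔE = 319.5 m.
Subtracting the expected shift leaves a residual of -82.4 − (-76) = -6.4 m north and 319.5 − (290) = 29.5 m east.
Residual distance = √((-6.4)² + 29.5²) = 30.1 m.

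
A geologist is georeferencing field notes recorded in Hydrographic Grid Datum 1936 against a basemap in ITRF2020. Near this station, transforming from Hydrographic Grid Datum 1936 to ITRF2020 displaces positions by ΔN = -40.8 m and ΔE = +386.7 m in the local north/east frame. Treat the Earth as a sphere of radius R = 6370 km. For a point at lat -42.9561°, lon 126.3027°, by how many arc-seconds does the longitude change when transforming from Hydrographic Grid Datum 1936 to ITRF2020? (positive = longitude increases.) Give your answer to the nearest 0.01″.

At latitude -42.9561°, cos φ = 0.731876.
One radian of longitude at latitude φ spans R cos φ, so Δλ = ΔE / (R cos φ) = 386.7 / (6370000 × 0.731876) = 8.2946e-05 rad = 17.109″.

Δλ = 17.11″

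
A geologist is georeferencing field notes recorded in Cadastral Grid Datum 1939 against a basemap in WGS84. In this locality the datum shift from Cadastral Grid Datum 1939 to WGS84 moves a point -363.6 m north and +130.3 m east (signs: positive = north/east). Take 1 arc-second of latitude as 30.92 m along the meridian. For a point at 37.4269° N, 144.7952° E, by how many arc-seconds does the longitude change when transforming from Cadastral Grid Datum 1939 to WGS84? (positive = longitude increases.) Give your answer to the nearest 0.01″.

Δλ = 5.31″

At latitude 37.4269°, cos φ = 0.794129.
1″ of longitude at this latitude = 30.92 × cos φ = 24.5545 m, so Δλ = 130.3 / 24.5545 = 5.307″.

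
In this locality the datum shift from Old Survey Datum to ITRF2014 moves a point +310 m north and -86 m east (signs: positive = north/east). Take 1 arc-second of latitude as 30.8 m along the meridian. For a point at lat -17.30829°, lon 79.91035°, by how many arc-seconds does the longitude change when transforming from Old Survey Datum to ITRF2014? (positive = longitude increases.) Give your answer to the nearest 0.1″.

Δλ = -2.9″

At latitude -17.30829°, cos φ = 0.954718.
1″ of longitude at this latitude = 30.80 × cos φ = 29.4053 m, so Δλ = -86.0 / 29.4053 = -2.925″.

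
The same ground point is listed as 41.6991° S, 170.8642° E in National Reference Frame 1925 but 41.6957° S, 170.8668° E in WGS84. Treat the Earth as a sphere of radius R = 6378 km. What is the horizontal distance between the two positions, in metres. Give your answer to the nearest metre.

Δφ = -41.6957° − -41.6991° = +0.0034°; Δλ = 170.8668° − 170.8642° = +0.0026°.
1° along a meridian = πR/180 = 111317 m.
ΔN = Δφ × 111317 = 378.5 m; ΔE = Δλ × 111317 × cos(-41.6991°) = +0.0026 × 111317 × 0.746649 = 216.1 m.
Distance = √(ΔE² + ΔN²) = √(216.1² + 378.5²) = 435.8 m.

436 m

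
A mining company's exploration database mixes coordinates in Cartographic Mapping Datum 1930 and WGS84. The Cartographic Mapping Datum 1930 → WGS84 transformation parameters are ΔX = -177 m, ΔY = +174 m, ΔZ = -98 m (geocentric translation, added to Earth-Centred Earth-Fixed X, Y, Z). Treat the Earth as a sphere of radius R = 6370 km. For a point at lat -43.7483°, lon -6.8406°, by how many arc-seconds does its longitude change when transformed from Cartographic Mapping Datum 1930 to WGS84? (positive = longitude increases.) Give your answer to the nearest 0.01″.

sin φ = -0.691492, cos φ = 0.722384, sin λ = -0.119108, cos λ = 0.992881.
East component: ΔE = −sin λ·ΔX + cos λ·ΔY = −(-0.119108)(-177) + (0.992881)(174) = 151.68 m.
1° of latitude spans πR/180 = 111177 m; at latitude φ, 1° of longitude spans that × cos φ = 80312.9 m, so Δλ = 151.68 / 80312.9 × 3600 = 6.799″.

Δλ = 6.80″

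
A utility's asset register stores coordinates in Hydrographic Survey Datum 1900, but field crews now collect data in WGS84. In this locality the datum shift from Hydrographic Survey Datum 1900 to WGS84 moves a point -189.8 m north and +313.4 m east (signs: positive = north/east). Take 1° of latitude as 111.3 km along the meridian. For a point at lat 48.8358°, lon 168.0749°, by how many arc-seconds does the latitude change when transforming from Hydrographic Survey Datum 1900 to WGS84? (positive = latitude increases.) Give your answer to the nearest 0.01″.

1° of latitude = 111.3 km, so Δφ = -189.8 / 111300 = -0.0017053° = -6.139″.

Δφ = -6.14″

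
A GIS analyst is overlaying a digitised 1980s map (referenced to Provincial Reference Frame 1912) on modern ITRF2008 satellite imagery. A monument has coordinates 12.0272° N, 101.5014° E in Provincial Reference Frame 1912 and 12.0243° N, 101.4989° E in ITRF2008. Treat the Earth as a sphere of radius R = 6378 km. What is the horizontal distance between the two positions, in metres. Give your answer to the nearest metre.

422 m

Δφ = 12.0243° − 12.0272° = -0.0029°; Δλ = 101.4989° − 101.5014° = -0.0025°.
1° along a meridian = πR/180 = 111317 m.
ΔN = Δφ × 111317 = -322.8 m; ΔE = Δλ × 111317 × cos(12.0272°) = -0.0025 × 111317 × 0.978049 = -272.2 m.
Distance = √(ΔE² + ΔN²) = √((-272.2)² + (-322.8)²) = 422.3 m.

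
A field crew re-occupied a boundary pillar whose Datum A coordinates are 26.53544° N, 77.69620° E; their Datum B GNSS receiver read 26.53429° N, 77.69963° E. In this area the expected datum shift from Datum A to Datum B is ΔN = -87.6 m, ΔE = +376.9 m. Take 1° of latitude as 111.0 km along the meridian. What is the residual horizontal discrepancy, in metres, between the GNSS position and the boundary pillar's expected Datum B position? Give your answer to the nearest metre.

Observed coordinate differences: Δφ = -0.00115°, Δλ = +0.00343°.
Converting to metres (1° lat = 111000 m, cos φ = 0.894658): observed ΔN = -127.7 m, observed ΔE = 340.6 m.
Subtracting the expected shift leaves a residual of -127.7 − (-87.6) = -40.1 m north and 340.6 − (376.9) = -36.3 m east.
Residual distance = √((-40.1)² + (-36.3)²) = 54.0 m.

54 m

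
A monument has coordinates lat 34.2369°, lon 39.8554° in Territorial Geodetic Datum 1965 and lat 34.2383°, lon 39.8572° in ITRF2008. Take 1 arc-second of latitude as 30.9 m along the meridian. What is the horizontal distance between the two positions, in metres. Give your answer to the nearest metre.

Δφ = 34.2383° − 34.2369° = +0.0014°; Δλ = 39.8572° − 39.8554° = +0.0018°.
1° of latitude = 3600 × 30.90 = 111240 m.
ΔN = Δφ × 111240 = 155.7 m; ΔE = Δλ × 111240 × cos(34.2369°) = +0.0018 × 111240 × 0.826718 = 165.5 m.
Distance = √(ΔE² + ΔN²) = √(165.5² + 155.7²) = 227.3 m.

227 m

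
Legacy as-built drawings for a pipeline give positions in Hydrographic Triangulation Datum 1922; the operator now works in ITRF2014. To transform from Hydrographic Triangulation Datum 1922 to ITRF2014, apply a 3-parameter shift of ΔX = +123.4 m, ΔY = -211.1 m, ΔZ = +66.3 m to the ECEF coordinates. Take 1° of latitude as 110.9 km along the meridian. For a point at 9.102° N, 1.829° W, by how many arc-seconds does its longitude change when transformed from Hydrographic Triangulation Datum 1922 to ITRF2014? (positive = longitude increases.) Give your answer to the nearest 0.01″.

Δλ = -6.81″

sin φ = 0.158193, cos φ = 0.987408, sin λ = -0.031917, cos λ = 0.999491.
East component: ΔE = −sin λ·ΔX + cos λ·ΔY = −(-0.031917)(123.4) + (0.999491)(-211.1) = -207.05 m.
1° of latitude spans 110900 m; at latitude φ, 1° of longitude spans that × cos φ = 109503.6 m, so Δλ = -207.05 / 109503.6 × 3600 = -6.807″.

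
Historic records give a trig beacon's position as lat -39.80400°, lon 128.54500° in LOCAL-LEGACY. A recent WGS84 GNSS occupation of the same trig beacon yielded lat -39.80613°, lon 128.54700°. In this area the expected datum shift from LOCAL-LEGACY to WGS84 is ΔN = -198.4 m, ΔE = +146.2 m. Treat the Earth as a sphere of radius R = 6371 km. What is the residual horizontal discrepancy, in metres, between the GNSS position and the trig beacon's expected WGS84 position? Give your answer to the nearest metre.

Observed coordinate differences: Δφ = -0.00213°, Δλ = +0.00200°.
Converting to metres (1° lat = 111195 m, cos φ = 0.768239): observed ΔN = -236.8 m, observed ΔE = 170.8 m.
Subtracting the expected shift leaves a residual of -236.8 − (-198.4) = -38.4 m north and 170.8 − (146.2) = 24.6 m east.
Residual distance = √((-38.4)² + 24.6²) = 45.7 m.

46 m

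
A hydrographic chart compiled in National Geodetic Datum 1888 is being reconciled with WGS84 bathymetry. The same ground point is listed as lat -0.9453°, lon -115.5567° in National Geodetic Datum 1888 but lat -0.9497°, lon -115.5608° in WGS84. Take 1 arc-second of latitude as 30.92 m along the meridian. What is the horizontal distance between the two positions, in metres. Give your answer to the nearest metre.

Δφ = -0.9497° − -0.9453° = -0.0044°; Δλ = -115.5608° − -115.5567° = -0.0041°.
1° of latitude = 3600 × 30.92 = 111312 m.
ΔN = Δφ × 111312 = -489.8 m; ΔE = Δλ × 111312 × cos(-0.9453°) = -0.0041 × 111312 × 0.999864 = -456.3 m.
Distance = √(ΔE² + ΔN²) = √((-456.3)² + (-489.8)²) = 669.4 m.

669 m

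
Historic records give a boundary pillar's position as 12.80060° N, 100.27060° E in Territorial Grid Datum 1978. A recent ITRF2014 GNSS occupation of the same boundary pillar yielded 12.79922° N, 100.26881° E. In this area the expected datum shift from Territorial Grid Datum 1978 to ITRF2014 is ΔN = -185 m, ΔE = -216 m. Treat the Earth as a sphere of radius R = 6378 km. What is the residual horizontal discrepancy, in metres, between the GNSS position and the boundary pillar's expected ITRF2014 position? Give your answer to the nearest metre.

38 m

Observed coordinate differences: Δφ = -0.00138°, Δλ = -0.00179°.
Converting to metres (1° lat = 111317 m, cos φ = 0.975147): observed ΔN = -153.6 m, observed ΔE = -194.3 m.
Subtracting the expected shift leaves a residual of -153.6 − (-185) = 31.4 m north and -194.3 − (-216) = 21.7 m east.
Residual distance = √(31.4² + 21.7²) = 38.2 m.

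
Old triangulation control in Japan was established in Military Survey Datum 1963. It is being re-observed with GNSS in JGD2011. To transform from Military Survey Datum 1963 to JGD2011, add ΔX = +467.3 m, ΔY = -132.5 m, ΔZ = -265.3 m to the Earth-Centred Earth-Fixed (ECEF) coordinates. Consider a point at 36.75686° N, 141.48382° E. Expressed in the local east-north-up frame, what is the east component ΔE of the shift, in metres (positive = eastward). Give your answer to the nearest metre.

ΔE = -187 m

At φ = 36.75686°, λ = 141.48382°: sin φ = 0.598421, cos φ = 0.801182, sin λ = 0.622736, cos λ = -0.782432.
ΔE = −sin λ·ΔX + cos λ·ΔY = −(0.622736)·(467.3) + (-0.782432)·(-132.5) = -187.33 m.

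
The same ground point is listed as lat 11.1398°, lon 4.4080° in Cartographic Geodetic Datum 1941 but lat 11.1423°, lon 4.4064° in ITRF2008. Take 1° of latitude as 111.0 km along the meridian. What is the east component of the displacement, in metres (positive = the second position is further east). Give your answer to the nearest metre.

Δφ = 11.1423° − 11.1398° = +0.0025°; Δλ = 4.4064° − 4.4080° = -0.0016°.
ΔN = Δφ × 111000 = 277.5 m; ΔE = Δλ × 111000 × cos(11.1398°) = -0.0016 × 111000 × 0.981159 = -174.3 m.

ΔE = -174 m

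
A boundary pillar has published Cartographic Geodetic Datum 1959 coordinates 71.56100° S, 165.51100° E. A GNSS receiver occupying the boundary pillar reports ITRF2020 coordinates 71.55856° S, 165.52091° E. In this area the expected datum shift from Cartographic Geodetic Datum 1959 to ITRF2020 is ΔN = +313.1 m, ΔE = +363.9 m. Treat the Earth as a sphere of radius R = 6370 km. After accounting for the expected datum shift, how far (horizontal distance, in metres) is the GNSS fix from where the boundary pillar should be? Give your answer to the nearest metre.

Observed coordinate differences: Δφ = +0.00244°, Δλ = +0.00991°.
Converting to metres (1° lat = 111177 m, cos φ = 0.316295): observed ΔN = 271.3 m, observed ΔE = 348.5 m.
Subtracting the expected shift leaves a residual of 271.3 − (313.1) = -41.8 m north and 348.5 − (363.9) = -15.4 m east.
Residual distance = √((-41.8)² + (-15.4)²) = 44.6 m.

45 m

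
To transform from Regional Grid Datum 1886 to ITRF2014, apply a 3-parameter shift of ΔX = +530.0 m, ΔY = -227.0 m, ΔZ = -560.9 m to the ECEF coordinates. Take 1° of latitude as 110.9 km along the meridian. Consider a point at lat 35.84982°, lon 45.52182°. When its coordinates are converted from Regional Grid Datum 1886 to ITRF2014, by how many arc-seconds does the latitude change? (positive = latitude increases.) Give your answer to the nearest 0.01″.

sin φ = 0.585663, cos φ = 0.810555, sin λ = 0.713517, cos λ = 0.700638.
North component: ΔN = −sin φ cos λ·ΔX − sin φ sin λ·ΔY + cos φ·ΔZ = −(0.585663)(0.700638)(530.0) − (0.585663)(0.713517)(-227.0) + (0.810555)(-560.9) = -577.26 m.
1° of latitude spans 110900 m, so Δφ = -577.26 / 110900 × 3600 = -18.739″.

Δφ = -18.74″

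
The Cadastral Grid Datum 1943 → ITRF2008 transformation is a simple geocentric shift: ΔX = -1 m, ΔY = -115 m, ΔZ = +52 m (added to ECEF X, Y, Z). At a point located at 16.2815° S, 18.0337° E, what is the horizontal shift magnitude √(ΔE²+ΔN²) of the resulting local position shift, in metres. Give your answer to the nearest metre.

116 m

The local east axis at (φ, λ) is (−sin λ, cos λ, 0), so ΔE = −sin(18.0337°)·(-1) + cos(18.0337°)·(-115) = -109.04 m.
The local north axis is (−sin φ cos λ, −sin φ sin λ, cos φ), giving ΔN = -0.267 − 9.981 + 49.915 = 39.67 m.
Horizontal magnitude = √(ΔE² + ΔN²) = √((-109.04)² + 39.67²) = 116.03 m.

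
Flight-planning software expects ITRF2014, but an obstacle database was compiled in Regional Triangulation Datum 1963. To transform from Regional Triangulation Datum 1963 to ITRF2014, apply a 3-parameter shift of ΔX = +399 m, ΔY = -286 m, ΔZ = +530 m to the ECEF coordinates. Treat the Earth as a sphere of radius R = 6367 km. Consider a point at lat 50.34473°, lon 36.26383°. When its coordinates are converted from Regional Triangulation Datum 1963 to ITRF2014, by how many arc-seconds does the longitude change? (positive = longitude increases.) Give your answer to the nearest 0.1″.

Δλ = -23.7″

sin φ = 0.769898, cos φ = 0.638167, sin λ = 0.591504, cos λ = 0.806302.
East component: ΔE = −sin λ·ΔX + cos λ·ΔY = −(0.591504)(399) + (0.806302)(-286) = -466.61 m.
1° of latitude spans πR/180 = 111125 m; at latitude φ, 1° of longitude spans that × cos φ = 70916.4 m, so Δλ = -466.61 / 70916.4 × 3600 = -23.687″.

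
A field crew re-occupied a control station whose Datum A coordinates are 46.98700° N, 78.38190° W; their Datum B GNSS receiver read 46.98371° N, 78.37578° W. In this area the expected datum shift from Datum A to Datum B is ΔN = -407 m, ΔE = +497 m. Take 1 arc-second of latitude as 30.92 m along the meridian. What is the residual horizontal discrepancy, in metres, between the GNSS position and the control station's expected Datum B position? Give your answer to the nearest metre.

52 m

Observed coordinate differences: Δφ = -0.00329°, Δλ = +0.00612°.
Converting to metres (1° lat = 111312 m, cos φ = 0.682164): observed ΔN = -366.2 m, observed ΔE = 464.7 m.
Subtracting the expected shift leaves a residual of -366.2 − (-407) = 40.8 m north and 464.7 − (497) = -32.3 m east.
Residual distance = √(40.8² + (-32.3)²) = 52.0 m.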